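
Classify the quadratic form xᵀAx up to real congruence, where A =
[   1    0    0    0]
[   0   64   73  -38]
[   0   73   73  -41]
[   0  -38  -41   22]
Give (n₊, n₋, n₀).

step 0: pivot 1 → sign +
step 1: pivot 64 → sign +
step 2: pivot -657/64 → sign −
step 3: pivot -2/73 → sign −
signature = (2, 2, 0)

Answer: (2, 2, 0)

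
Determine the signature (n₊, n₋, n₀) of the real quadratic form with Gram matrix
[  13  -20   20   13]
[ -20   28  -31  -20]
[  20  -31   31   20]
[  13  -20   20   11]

step 0: pivot 13 → sign +
step 1: pivot -36/13 → sign −
step 2: pivot 1/4 → sign +
step 3: pivot -2 → sign −
signature = (2, 2, 0)

Answer: (2, 2, 0)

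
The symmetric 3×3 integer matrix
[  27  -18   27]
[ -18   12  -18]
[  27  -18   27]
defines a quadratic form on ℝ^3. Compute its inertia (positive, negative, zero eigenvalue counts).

Answer: (1, 0, 2)

Derivation:
step 0: pivot 27 → sign +
step 1: row/col 1 already zero → sign 0
step 2: row/col 2 already zero → sign 0
signature = (1, 0, 2)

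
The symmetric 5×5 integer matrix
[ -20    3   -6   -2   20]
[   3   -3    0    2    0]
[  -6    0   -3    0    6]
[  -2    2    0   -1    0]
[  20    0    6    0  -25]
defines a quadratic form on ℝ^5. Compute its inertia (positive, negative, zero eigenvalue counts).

step 0: pivot -20 → sign −
step 1: pivot -51/20 → sign −
step 2: pivot -15/17 → sign −
step 3: pivot 1/3 → sign +
step 4: pivot -1/5 → sign −
signature = (1, 4, 0)

Answer: (1, 4, 0)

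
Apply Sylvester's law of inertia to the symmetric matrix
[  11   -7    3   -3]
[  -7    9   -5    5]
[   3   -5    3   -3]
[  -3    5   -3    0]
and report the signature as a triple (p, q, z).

step 0: pivot 11 → sign +
step 1: pivot 50/11 → sign +
step 2: pivot 2/25 → sign +
step 3: pivot -3 → sign −
signature = (3, 1, 0)

Answer: (3, 1, 0)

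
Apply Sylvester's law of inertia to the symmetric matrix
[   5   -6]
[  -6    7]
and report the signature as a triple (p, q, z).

Answer: (1, 1, 0)

Derivation:
step 0: pivot 5 → sign +
step 1: pivot -1/5 → sign −
signature = (1, 1, 0)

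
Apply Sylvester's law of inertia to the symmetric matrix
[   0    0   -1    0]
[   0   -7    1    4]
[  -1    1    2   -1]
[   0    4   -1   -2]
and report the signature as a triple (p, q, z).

step 0: pivot -7 → sign −
step 1: pivot 15/7 → sign +
step 2: pivot -7/15 → sign −
step 3: pivot 2/7 → sign +
signature = (2, 2, 0)

Answer: (2, 2, 0)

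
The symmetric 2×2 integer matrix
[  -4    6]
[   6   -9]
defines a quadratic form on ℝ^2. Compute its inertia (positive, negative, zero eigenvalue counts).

step 0: pivot -4 → sign −
step 1: row/col 1 already zero → sign 0
signature = (0, 1, 1)

Answer: (0, 1, 1)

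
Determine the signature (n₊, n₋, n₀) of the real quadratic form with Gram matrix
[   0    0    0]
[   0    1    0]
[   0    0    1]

Answer: (2, 0, 1)

Derivation:
step 0: pivot 1 → sign +
step 1: pivot 1 → sign +
step 2: row/col 2 already zero → sign 0
signature = (2, 0, 1)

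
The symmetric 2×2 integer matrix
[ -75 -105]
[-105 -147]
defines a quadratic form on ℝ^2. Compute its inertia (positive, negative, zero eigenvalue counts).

Answer: (0, 1, 1)

Derivation:
step 0: pivot -75 → sign −
step 1: row/col 1 already zero → sign 0
signature = (0, 1, 1)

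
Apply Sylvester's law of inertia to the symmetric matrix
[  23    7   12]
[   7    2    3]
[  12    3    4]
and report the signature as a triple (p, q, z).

step 0: pivot 23 → sign +
step 1: pivot -3/23 → sign −
step 2: pivot 1 → sign +
signature = (2, 1, 0)

Answer: (2, 1, 0)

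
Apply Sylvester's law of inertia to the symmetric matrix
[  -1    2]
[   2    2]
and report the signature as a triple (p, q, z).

step 0: pivot -1 → sign −
step 1: pivot 6 → sign +
signature = (1, 1, 0)

Answer: (1, 1, 0)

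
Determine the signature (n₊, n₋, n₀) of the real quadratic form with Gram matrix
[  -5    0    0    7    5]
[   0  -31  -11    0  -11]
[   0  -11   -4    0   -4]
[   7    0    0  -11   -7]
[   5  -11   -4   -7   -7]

step 0: pivot -5 → sign −
step 1: pivot -31 → sign −
step 2: pivot -3/31 → sign −
step 3: pivot -6/5 → sign −
step 4: pivot 2 → sign +
signature = (1, 4, 0)

Answer: (1, 4, 0)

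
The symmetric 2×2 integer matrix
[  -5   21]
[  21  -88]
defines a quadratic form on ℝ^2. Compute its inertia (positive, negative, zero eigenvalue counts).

step 0: pivot -5 → sign −
step 1: pivot 1/5 → sign +
signature = (1, 1, 0)

Answer: (1, 1, 0)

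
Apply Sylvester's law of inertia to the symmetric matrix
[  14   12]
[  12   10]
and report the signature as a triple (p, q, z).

step 0: pivot 14 → sign +
step 1: pivot -2/7 → sign −
signature = (1, 1, 0)

Answer: (1, 1, 0)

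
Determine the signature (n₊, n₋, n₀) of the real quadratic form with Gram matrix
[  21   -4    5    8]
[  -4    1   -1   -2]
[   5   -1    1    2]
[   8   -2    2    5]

Answer: (3, 1, 0)

Derivation:
step 0: pivot 21 → sign +
step 1: pivot 5/21 → sign +
step 2: pivot -1/5 → sign −
step 3: pivot 1 → sign +
signature = (3, 1, 0)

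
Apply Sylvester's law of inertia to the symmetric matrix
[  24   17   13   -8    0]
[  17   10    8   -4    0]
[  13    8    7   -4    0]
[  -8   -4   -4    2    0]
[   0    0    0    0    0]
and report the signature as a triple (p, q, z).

step 0: pivot 24 → sign +
step 1: pivot -49/24 → sign −
step 2: pivot 33/49 → sign +
step 3: pivot 2/33 → sign +
step 4: row/col 4 already zero → sign 0
signature = (3, 1, 1)

Answer: (3, 1, 1)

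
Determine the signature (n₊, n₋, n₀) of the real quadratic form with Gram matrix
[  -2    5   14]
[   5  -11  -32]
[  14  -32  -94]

step 0: pivot -2 → sign −
step 1: pivot 3/2 → sign +
step 2: pivot -2 → sign −
signature = (1, 2, 0)

Answer: (1, 2, 0)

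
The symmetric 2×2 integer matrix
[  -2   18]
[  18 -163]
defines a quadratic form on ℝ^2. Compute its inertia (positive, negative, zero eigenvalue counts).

Answer: (0, 2, 0)

Derivation:
step 0: pivot -2 → sign −
step 1: pivot -1 → sign −
signature = (0, 2, 0)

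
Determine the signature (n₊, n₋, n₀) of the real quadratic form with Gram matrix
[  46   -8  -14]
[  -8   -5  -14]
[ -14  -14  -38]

Answer: (1, 1, 1)

Derivation:
step 0: pivot 46 → sign +
step 1: pivot -147/23 → sign −
step 2: row/col 2 already zero → sign 0
signature = (1, 1, 1)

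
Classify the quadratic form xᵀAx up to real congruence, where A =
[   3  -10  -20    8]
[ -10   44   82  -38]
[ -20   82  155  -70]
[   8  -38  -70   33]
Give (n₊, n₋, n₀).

Answer: (2, 1, 1)

Derivation:
step 0: pivot 3 → sign +
step 1: pivot 32/3 → sign +
step 2: pivot -3/8 → sign −
step 3: row/col 3 already zero → sign 0
signature = (2, 1, 1)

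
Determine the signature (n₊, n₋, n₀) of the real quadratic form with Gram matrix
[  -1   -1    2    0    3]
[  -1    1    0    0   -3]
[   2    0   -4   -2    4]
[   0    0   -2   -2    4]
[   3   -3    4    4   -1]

Answer: (1, 3, 1)

Derivation:
step 0: pivot -1 → sign −
step 1: pivot 2 → sign +
step 2: pivot -2 → sign −
step 3: pivot -2 → sign −
step 4: row/col 4 already zero → sign 0
signature = (1, 3, 1)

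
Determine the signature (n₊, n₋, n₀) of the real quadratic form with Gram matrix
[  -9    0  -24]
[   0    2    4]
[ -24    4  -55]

Answer: (2, 1, 0)

Derivation:
step 0: pivot -9 → sign −
step 1: pivot 2 → sign +
step 2: pivot 1 → sign +
signature = (2, 1, 0)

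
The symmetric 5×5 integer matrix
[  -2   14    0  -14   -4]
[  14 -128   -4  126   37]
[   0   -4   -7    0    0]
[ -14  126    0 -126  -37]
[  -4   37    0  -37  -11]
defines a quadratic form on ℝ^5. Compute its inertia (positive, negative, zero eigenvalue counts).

Answer: (1, 4, 0)

Derivation:
step 0: pivot -2 → sign −
step 1: pivot -30 → sign −
step 2: pivot -97/15 → sign −
step 3: pivot 28/97 → sign +
step 4: pivot -3/28 → sign −
signature = (1, 4, 0)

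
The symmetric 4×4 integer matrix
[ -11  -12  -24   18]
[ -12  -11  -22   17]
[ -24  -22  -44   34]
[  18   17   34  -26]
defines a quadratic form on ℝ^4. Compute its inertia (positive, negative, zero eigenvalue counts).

Answer: (2, 1, 1)

Derivation:
step 0: pivot -11 → sign −
step 1: pivot 23/11 → sign +
step 2: pivot 3/23 → sign +
step 3: row/col 3 already zero → sign 0
signature = (2, 1, 1)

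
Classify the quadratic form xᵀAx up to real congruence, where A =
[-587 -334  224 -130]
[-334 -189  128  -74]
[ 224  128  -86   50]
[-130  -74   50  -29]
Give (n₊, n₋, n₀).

step 0: pivot -587 → sign −
step 1: pivot 613/587 → sign +
step 2: pivot -494/613 → sign −
step 3: pivot -1/247 → sign −
signature = (1, 3, 0)

Answer: (1, 3, 0)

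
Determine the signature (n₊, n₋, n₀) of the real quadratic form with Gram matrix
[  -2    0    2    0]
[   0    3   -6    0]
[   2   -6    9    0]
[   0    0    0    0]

step 0: pivot -2 → sign −
step 1: pivot 3 → sign +
step 2: pivot -1 → sign −
step 3: row/col 3 already zero → sign 0
signature = (1, 2, 1)

Answer: (1, 2, 1)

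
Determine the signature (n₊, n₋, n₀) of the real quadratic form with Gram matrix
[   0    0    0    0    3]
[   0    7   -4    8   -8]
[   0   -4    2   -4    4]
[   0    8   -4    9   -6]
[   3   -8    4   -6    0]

Answer: (3, 2, 0)

Derivation:
step 0: pivot 7 → sign +
step 1: pivot -2/7 → sign −
step 2: pivot 1 → sign +
step 3: pivot -12 → sign −
step 4: pivot 3/4 → sign +
signature = (3, 2, 0)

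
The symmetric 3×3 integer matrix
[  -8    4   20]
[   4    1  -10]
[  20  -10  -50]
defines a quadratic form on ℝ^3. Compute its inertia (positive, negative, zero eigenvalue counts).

Answer: (1, 1, 1)

Derivation:
step 0: pivot -8 → sign −
step 1: pivot 3 → sign +
step 2: row/col 2 already zero → sign 0
signature = (1, 1, 1)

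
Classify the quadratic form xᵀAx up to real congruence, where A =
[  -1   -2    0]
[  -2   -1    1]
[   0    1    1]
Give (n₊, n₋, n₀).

step 0: pivot -1 → sign −
step 1: pivot 3 → sign +
step 2: pivot 2/3 → sign +
signature = (2, 1, 0)

Answer: (2, 1, 0)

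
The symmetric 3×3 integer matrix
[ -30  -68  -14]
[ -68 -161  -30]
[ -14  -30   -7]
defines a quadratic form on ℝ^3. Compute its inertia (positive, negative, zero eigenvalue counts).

step 0: pivot -30 → sign −
step 1: pivot -103/15 → sign −
step 2: pivot -3/103 → sign −
signature = (0, 3, 0)

Answer: (0, 3, 0)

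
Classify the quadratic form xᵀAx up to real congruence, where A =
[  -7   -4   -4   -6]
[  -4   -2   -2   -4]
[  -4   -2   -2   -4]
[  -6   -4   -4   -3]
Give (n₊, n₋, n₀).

step 0: pivot -7 → sign −
step 1: pivot 2/7 → sign +
step 2: pivot 1 → sign +
step 3: row/col 3 already zero → sign 0
signature = (2, 1, 1)

Answer: (2, 1, 1)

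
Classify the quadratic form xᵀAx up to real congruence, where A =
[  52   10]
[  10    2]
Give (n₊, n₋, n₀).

Answer: (2, 0, 0)

Derivation:
step 0: pivot 52 → sign +
step 1: pivot 1/13 → sign +
signature = (2, 0, 0)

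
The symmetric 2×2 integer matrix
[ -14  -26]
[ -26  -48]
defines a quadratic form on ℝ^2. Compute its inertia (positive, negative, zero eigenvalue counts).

step 0: pivot -14 → sign −
step 1: pivot 2/7 → sign +
signature = (1, 1, 0)

Answer: (1, 1, 0)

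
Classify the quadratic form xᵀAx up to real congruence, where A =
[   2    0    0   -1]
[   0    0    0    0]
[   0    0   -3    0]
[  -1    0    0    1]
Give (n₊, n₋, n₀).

Answer: (2, 1, 1)

Derivation:
step 0: pivot 2 → sign +
step 1: pivot -3 → sign −
step 2: pivot 1/2 → sign +
step 3: row/col 3 already zero → sign 0
signature = (2, 1, 1)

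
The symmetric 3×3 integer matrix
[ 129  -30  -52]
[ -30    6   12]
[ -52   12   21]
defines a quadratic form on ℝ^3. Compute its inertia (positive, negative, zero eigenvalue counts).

Answer: (2, 1, 0)

Derivation:
step 0: pivot 129 → sign +
step 1: pivot -42/43 → sign −
step 2: pivot 1/21 → sign +
signature = (2, 1, 0)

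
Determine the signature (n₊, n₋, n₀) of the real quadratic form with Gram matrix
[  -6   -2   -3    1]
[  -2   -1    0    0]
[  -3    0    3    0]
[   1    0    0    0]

Answer: (2, 2, 0)

Derivation:
step 0: pivot -6 → sign −
step 1: pivot -1/3 → sign −
step 2: pivot 15/2 → sign +
step 3: pivot 1/5 → sign +
signature = (2, 2, 0)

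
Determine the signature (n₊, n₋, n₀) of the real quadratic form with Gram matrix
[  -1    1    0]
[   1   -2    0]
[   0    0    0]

Answer: (0, 2, 1)

Derivation:
step 0: pivot -1 → sign −
step 1: pivot -1 → sign −
step 2: row/col 2 already zero → sign 0
signature = (0, 2, 1)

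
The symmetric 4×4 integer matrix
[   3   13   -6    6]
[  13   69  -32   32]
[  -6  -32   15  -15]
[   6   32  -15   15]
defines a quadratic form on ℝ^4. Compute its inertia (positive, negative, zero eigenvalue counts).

Answer: (3, 0, 1)

Derivation:
step 0: pivot 3 → sign +
step 1: pivot 38/3 → sign +
step 2: pivot 3/19 → sign +
step 3: row/col 3 already zero → sign 0
signature = (3, 0, 1)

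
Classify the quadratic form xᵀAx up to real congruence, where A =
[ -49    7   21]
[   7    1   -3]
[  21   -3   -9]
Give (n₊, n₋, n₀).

Answer: (1, 1, 1)

Derivation:
step 0: pivot -49 → sign −
step 1: pivot 2 → sign +
step 2: row/col 2 already zero → sign 0
signature = (1, 1, 1)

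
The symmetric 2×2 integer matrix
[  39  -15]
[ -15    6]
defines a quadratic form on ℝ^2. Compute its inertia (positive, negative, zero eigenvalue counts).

step 0: pivot 39 → sign +
step 1: pivot 3/13 → sign +
signature = (2, 0, 0)

Answer: (2, 0, 0)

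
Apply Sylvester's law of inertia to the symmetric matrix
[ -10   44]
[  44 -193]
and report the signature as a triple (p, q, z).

step 0: pivot -10 → sign −
step 1: pivot 3/5 → sign +
signature = (1, 1, 0)

Answer: (1, 1, 0)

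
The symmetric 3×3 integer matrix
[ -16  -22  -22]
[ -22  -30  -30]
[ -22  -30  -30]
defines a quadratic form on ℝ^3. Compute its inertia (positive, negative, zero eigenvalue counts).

Answer: (1, 1, 1)

Derivation:
step 0: pivot -16 → sign −
step 1: pivot 1/4 → sign +
step 2: row/col 2 already zero → sign 0
signature = (1, 1, 1)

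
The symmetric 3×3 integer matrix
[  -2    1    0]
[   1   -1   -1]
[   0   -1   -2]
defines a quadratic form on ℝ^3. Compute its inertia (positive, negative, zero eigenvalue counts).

step 0: pivot -2 → sign −
step 1: pivot -1/2 → sign −
step 2: row/col 2 already zero → sign 0
signature = (0, 2, 1)

Answer: (0, 2, 1)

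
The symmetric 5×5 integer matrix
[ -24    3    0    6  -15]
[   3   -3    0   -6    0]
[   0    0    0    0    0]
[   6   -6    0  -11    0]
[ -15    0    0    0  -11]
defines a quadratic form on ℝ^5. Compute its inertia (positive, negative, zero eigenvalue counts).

Answer: (1, 3, 1)

Derivation:
step 0: pivot -24 → sign −
step 1: pivot -21/8 → sign −
step 2: pivot 1 → sign +
step 3: pivot -2/7 → sign −
step 4: row/col 4 already zero → sign 0
signature = (1, 3, 1)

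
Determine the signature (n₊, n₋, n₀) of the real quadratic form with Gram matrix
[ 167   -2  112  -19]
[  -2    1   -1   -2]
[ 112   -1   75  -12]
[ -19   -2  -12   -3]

Answer: (2, 2, 0)

Derivation:
step 0: pivot 167 → sign +
step 1: pivot 163/167 → sign +
step 2: pivot -38/163 → sign −
step 3: pivot -6/19 → sign −
signature = (2, 2, 0)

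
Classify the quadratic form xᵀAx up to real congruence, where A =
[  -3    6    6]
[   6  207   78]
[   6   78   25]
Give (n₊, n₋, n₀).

step 0: pivot -3 → sign −
step 1: pivot 219 → sign +
step 2: pivot 1/73 → sign +
signature = (2, 1, 0)

Answer: (2, 1, 0)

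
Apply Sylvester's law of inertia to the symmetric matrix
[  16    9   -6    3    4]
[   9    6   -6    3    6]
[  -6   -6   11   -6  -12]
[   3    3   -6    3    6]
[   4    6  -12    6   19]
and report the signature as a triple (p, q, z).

Answer: (4, 1, 0)

Derivation:
step 0: pivot 16 → sign +
step 1: pivot 15/16 → sign +
step 2: pivot 7/5 → sign +
step 3: pivot -3/7 → sign −
step 4: pivot 3 → sign +
signature = (4, 1, 0)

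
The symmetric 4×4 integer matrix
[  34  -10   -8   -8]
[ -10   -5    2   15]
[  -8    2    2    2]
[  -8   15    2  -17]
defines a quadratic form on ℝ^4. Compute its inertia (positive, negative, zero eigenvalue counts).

step 0: pivot 34 → sign +
step 1: pivot -135/17 → sign −
step 2: pivot 2/15 → sign +
step 3: pivot -2/9 → sign −
signature = (2, 2, 0)

Answer: (2, 2, 0)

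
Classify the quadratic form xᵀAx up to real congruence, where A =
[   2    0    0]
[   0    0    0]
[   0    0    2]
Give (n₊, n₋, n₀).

step 0: pivot 2 → sign +
step 1: pivot 2 → sign +
step 2: row/col 2 already zero → sign 0
signature = (2, 0, 1)

Answer: (2, 0, 1)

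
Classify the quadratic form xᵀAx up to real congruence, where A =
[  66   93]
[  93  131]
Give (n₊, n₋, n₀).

step 0: pivot 66 → sign +
step 1: pivot -1/22 → sign −
signature = (1, 1, 0)

Answer: (1, 1, 0)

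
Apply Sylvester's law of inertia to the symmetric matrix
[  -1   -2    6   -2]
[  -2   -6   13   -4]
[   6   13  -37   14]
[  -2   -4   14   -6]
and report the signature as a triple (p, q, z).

Answer: (1, 3, 0)

Derivation:
step 0: pivot -1 → sign −
step 1: pivot -2 → sign −
step 2: pivot -1/2 → sign −
step 3: pivot 6 → sign +
signature = (1, 3, 0)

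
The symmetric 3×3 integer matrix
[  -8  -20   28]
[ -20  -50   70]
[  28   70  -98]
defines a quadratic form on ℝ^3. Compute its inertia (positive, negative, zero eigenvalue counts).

step 0: pivot -8 → sign −
step 1: row/col 1 already zero → sign 0
step 2: row/col 2 already zero → sign 0
signature = (0, 1, 2)

Answer: (0, 1, 2)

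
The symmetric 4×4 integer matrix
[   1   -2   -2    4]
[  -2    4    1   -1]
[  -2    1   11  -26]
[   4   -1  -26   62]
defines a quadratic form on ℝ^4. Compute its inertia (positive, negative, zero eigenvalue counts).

step 0: pivot 1 → sign +
step 1: pivot 7 → sign +
step 2: pivot -9/7 → sign −
step 3: pivot 1/9 → sign +
signature = (3, 1, 0)

Answer: (3, 1, 0)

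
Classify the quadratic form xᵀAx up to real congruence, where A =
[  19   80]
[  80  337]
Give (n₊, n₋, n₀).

Answer: (2, 0, 0)

Derivation:
step 0: pivot 19 → sign +
step 1: pivot 3/19 → sign +
signature = (2, 0, 0)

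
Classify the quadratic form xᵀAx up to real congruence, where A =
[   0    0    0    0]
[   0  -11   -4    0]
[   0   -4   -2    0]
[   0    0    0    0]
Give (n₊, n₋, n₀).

step 0: pivot -11 → sign −
step 1: pivot -6/11 → sign −
step 2: row/col 2 already zero → sign 0
step 3: row/col 3 already zero → sign 0
signature = (0, 2, 2)

Answer: (0, 2, 2)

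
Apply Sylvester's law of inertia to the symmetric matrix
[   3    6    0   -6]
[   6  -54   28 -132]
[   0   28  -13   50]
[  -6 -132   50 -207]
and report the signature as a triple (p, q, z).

step 0: pivot 3 → sign +
step 1: pivot -66 → sign −
step 2: pivot -37/33 → sign −
step 3: pivot -3/37 → sign −
signature = (1, 3, 0)

Answer: (1, 3, 0)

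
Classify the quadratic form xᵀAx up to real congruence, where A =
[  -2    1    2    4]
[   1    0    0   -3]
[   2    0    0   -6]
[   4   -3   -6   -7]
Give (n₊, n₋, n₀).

step 0: pivot -2 → sign −
step 1: pivot 1/2 → sign +
step 2: pivot -1 → sign −
step 3: row/col 3 already zero → sign 0
signature = (1, 2, 1)

Answer: (1, 2, 1)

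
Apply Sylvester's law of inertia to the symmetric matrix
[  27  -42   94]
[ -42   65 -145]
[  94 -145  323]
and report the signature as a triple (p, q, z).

Answer: (2, 1, 0)

Derivation:
step 0: pivot 27 → sign +
step 1: pivot -1/3 → sign −
step 2: pivot 2/9 → sign +
signature = (2, 1, 0)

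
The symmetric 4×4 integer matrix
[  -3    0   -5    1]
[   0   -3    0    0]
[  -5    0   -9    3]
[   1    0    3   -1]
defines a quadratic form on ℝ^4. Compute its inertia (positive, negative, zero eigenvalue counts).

step 0: pivot -3 → sign −
step 1: pivot -3 → sign −
step 2: pivot -2/3 → sign −
step 3: pivot 2 → sign +
signature = (1, 3, 0)

Answer: (1, 3, 0)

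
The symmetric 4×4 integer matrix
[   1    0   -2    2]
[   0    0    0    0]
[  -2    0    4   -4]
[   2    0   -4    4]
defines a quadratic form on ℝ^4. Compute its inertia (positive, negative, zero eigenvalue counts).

Answer: (1, 0, 3)

Derivation:
step 0: pivot 1 → sign +
step 1: row/col 1 already zero → sign 0
step 2: row/col 2 already zero → sign 0
step 3: row/col 3 already zero → sign 0
signature = (1, 0, 3)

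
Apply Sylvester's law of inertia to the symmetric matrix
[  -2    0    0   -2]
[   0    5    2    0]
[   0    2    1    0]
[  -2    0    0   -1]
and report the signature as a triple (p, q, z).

step 0: pivot -2 → sign −
step 1: pivot 5 → sign +
step 2: pivot 1/5 → sign +
step 3: pivot 1 → sign +
signature = (3, 1, 0)

Answer: (3, 1, 0)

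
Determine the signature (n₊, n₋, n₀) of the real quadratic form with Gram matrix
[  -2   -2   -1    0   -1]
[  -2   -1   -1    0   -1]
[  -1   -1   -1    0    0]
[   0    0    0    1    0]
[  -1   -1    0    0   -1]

step 0: pivot -2 → sign −
step 1: pivot 1 → sign +
step 2: pivot -1/2 → sign −
step 3: pivot 1 → sign +
step 4: row/col 4 already zero → sign 0
signature = (2, 2, 1)

Answer: (2, 2, 1)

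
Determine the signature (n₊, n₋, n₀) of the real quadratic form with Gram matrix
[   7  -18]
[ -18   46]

Answer: (1, 1, 0)

Derivation:
step 0: pivot 7 → sign +
step 1: pivot -2/7 → sign −
signature = (1, 1, 0)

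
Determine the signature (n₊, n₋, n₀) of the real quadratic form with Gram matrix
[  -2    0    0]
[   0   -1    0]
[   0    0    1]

step 0: pivot -2 → sign −
step 1: pivot -1 → sign −
step 2: pivot 1 → sign +
signature = (1, 2, 0)

Answer: (1, 2, 0)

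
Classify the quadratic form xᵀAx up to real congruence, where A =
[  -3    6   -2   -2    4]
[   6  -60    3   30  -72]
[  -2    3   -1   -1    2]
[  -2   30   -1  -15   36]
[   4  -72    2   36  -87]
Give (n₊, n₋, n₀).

step 0: pivot -3 → sign −
step 1: pivot -48 → sign −
step 2: pivot 17/48 → sign +
step 3: pivot 5/17 → sign +
step 4: pivot -3/5 → sign −
signature = (2, 3, 0)

Answer: (2, 3, 0)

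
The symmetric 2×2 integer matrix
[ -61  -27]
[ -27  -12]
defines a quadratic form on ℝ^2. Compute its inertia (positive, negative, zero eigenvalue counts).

step 0: pivot -61 → sign −
step 1: pivot -3/61 → sign −
signature = (0, 2, 0)

Answer: (0, 2, 0)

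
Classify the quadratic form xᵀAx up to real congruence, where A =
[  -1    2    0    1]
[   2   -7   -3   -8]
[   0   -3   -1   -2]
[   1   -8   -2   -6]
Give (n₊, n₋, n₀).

Answer: (1, 3, 0)

Derivation:
step 0: pivot -1 → sign −
step 1: pivot -3 → sign −
step 2: pivot 2 → sign +
step 3: pivot -1 → sign −
signature = (1, 3, 0)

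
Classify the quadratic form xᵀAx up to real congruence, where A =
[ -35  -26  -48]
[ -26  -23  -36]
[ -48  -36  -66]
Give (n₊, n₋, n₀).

Answer: (0, 3, 0)

Derivation:
step 0: pivot -35 → sign −
step 1: pivot -129/35 → sign −
step 2: pivot -6/43 → sign −
signature = (0, 3, 0)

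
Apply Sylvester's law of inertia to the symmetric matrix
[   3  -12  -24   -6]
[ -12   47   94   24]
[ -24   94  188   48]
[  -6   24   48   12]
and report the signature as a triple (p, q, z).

step 0: pivot 3 → sign +
step 1: pivot -1 → sign −
step 2: row/col 2 already zero → sign 0
step 3: row/col 3 already zero → sign 0
signature = (1, 1, 2)

Answer: (1, 1, 2)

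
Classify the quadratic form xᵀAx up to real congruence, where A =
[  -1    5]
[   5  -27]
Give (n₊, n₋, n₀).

step 0: pivot -1 → sign −
step 1: pivot -2 → sign −
signature = (0, 2, 0)

Answer: (0, 2, 0)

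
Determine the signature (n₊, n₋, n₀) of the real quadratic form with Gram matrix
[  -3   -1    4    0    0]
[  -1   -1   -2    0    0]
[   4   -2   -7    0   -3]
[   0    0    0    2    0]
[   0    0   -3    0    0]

Answer: (2, 3, 0)

Derivation:
step 0: pivot -3 → sign −
step 1: pivot -2/3 → sign −
step 2: pivot 15 → sign +
step 3: pivot 2 → sign +
step 4: pivot -3/5 → sign −
signature = (2, 3, 0)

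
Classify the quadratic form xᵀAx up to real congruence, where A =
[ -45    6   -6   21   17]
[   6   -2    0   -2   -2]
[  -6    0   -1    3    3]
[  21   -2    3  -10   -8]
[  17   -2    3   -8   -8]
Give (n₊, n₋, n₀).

step 0: pivot -45 → sign −
step 1: pivot -6/5 → sign −
step 2: pivot 1/3 → sign +
step 3: pivot -22/9 → sign −
step 4: pivot 2/11 → sign +
signature = (2, 3, 0)

Answer: (2, 3, 0)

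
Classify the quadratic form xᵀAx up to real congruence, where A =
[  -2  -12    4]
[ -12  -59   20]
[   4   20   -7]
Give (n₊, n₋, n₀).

Answer: (1, 2, 0)

Derivation:
step 0: pivot -2 → sign −
step 1: pivot 13 → sign +
step 2: pivot -3/13 → sign −
signature = (1, 2, 0)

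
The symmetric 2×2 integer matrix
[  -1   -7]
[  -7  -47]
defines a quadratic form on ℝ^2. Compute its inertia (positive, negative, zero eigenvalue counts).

step 0: pivot -1 → sign −
step 1: pivot 2 → sign +
signature = (1, 1, 0)

Answer: (1, 1, 0)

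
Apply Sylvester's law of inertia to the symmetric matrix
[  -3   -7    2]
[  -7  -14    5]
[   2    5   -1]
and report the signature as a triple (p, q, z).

step 0: pivot -3 → sign −
step 1: pivot 7/3 → sign +
step 2: pivot 2/7 → sign +
signature = (2, 1, 0)

Answer: (2, 1, 0)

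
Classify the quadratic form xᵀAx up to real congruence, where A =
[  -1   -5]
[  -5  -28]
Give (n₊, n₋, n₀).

step 0: pivot -1 → sign −
step 1: pivot -3 → sign −
signature = (0, 2, 0)

Answer: (0, 2, 0)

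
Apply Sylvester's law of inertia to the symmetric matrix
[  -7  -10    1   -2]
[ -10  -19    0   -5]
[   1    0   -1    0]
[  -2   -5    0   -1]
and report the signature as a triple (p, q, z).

Answer: (1, 3, 0)

Derivation:
step 0: pivot -7 → sign −
step 1: pivot -33/7 → sign −
step 2: pivot -14/33 → sign −
step 3: pivot 6/7 → sign +
signature = (1, 3, 0)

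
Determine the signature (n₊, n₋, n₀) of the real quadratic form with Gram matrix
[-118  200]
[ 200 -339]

step 0: pivot -118 → sign −
step 1: pivot -1/59 → sign −
signature = (0, 2, 0)

Answer: (0, 2, 0)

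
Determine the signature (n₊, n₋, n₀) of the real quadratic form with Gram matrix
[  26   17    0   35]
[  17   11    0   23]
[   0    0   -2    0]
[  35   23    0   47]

step 0: pivot 26 → sign +
step 1: pivot -3/26 → sign −
step 2: pivot -2 → sign −
step 3: row/col 3 already zero → sign 0
signature = (1, 2, 1)

Answer: (1, 2, 1)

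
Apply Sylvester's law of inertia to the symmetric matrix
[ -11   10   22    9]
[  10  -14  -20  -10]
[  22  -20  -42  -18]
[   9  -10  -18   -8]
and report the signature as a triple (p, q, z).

Answer: (2, 2, 0)

Derivation:
step 0: pivot -11 → sign −
step 1: pivot -54/11 → sign −
step 2: pivot 2 → sign +
step 3: pivot 1/27 → sign +
signature = (2, 2, 0)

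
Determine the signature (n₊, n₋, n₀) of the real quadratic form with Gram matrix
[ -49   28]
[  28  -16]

Answer: (0, 1, 1)

Derivation:
step 0: pivot -49 → sign −
step 1: row/col 1 already zero → sign 0
signature = (0, 1, 1)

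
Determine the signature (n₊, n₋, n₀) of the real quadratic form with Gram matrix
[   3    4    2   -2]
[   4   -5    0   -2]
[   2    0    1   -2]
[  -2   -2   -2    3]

Answer: (2, 2, 0)

Derivation:
step 0: pivot 3 → sign +
step 1: pivot -31/3 → sign −
step 2: pivot 11/31 → sign +
step 3: pivot -3/11 → sign −
signature = (2, 2, 0)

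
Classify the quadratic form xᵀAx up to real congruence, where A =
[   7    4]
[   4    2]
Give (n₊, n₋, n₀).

step 0: pivot 7 → sign +
step 1: pivot -2/7 → sign −
signature = (1, 1, 0)

Answer: (1, 1, 0)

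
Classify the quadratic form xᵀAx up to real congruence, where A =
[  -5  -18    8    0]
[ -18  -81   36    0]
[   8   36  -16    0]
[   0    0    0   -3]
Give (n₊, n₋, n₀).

Answer: (0, 3, 1)

Derivation:
step 0: pivot -5 → sign −
step 1: pivot -81/5 → sign −
step 2: pivot -3 → sign −
step 3: row/col 3 already zero → sign 0
signature = (0, 3, 1)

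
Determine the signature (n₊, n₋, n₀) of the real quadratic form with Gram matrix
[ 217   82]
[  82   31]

Answer: (2, 0, 0)

Derivation:
step 0: pivot 217 → sign +
step 1: pivot 3/217 → sign +
signature = (2, 0, 0)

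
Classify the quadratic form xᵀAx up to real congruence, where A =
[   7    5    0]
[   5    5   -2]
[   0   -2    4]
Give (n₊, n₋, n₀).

Answer: (3, 0, 0)

Derivation:
step 0: pivot 7 → sign +
step 1: pivot 10/7 → sign +
step 2: pivot 6/5 → sign +
signature = (3, 0, 0)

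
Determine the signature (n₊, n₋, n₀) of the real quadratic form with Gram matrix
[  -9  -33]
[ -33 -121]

Answer: (0, 1, 1)

Derivation:
step 0: pivot -9 → sign −
step 1: row/col 1 already zero → sign 0
signature = (0, 1, 1)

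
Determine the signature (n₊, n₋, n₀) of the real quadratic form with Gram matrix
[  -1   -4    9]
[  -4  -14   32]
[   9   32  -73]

Answer: (1, 1, 1)

Derivation:
step 0: pivot -1 → sign −
step 1: pivot 2 → sign +
step 2: row/col 2 already zero → sign 0
signature = (1, 1, 1)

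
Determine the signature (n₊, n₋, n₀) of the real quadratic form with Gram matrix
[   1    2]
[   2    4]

step 0: pivot 1 → sign +
step 1: row/col 1 already zero → sign 0
signature = (1, 0, 1)

Answer: (1, 0, 1)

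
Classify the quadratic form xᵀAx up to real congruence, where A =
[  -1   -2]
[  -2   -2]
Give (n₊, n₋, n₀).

step 0: pivot -1 → sign −
step 1: pivot 2 → sign +
signature = (1, 1, 0)

Answer: (1, 1, 0)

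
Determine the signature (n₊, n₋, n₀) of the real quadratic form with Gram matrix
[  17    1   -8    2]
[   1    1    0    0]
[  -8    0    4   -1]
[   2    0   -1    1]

step 0: pivot 17 → sign +
step 1: pivot 16/17 → sign +
step 2: pivot 3/4 → sign +
step 3: row/col 3 already zero → sign 0
signature = (3, 0, 1)

Answer: (3, 0, 1)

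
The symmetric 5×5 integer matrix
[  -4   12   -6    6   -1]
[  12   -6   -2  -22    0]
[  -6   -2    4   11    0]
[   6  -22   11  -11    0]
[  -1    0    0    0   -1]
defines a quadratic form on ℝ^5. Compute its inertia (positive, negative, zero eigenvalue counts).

step 0: pivot -4 → sign −
step 1: pivot 30 → sign +
step 2: pivot -1/3 → sign −
step 3: pivot -6/5 → sign −
step 4: pivot 3/8 → sign +
signature = (2, 3, 0)

Answer: (2, 3, 0)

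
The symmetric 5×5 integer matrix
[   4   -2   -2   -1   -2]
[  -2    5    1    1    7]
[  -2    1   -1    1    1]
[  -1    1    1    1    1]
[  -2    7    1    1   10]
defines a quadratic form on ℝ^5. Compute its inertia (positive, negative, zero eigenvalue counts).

step 0: pivot 4 → sign +
step 1: pivot 4 → sign +
step 2: pivot -2 → sign −
step 3: pivot 13/16 → sign +
step 4: pivot -1/13 → sign −
signature = (3, 2, 0)

Answer: (3, 2, 0)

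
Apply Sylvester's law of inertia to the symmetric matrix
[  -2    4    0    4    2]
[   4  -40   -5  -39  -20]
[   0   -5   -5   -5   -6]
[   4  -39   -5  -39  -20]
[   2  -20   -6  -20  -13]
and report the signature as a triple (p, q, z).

Answer: (1, 4, 0)

Derivation:
step 0: pivot -2 → sign −
step 1: pivot -32 → sign −
step 2: pivot -135/32 → sign −
step 3: pivot -26/27 → sign −
step 4: pivot 3/65 → sign +
signature = (1, 4, 0)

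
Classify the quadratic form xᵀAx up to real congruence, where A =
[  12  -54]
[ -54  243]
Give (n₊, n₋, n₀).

Answer: (1, 0, 1)

Derivation:
step 0: pivot 12 → sign +
step 1: row/col 1 already zero → sign 0
signature = (1, 0, 1)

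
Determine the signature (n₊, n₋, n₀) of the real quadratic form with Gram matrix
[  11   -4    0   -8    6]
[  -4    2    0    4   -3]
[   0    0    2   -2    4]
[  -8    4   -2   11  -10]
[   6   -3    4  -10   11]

step 0: pivot 11 → sign +
step 1: pivot 6/11 → sign +
step 2: pivot 2 → sign +
step 3: pivot 1 → sign +
step 4: pivot -3/2 → sign −
signature = (4, 1, 0)

Answer: (4, 1, 0)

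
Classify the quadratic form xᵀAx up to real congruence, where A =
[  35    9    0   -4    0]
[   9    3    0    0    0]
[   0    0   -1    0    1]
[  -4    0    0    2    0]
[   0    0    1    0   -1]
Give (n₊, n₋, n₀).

Answer: (2, 1, 2)

Derivation:
step 0: pivot 35 → sign +
step 1: pivot 24/35 → sign +
step 2: pivot -1 → sign −
step 3: row/col 3 already zero → sign 0
step 4: row/col 4 already zero → sign 0
signature = (2, 1, 2)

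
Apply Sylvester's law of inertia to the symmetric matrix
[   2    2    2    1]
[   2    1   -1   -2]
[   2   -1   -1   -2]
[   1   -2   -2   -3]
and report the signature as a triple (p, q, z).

step 0: pivot 2 → sign +
step 1: pivot -1 → sign −
step 2: pivot 6 → sign +
step 3: pivot -1/2 → sign −
signature = (2, 2, 0)

Answer: (2, 2, 0)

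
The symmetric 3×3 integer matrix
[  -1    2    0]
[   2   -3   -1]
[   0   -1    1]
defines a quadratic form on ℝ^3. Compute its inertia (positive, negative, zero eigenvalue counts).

step 0: pivot -1 → sign −
step 1: pivot 1 → sign +
step 2: row/col 2 already zero → sign 0
signature = (1, 1, 1)

Answer: (1, 1, 1)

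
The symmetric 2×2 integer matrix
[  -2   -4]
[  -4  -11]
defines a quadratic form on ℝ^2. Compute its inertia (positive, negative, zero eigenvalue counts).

Answer: (0, 2, 0)

Derivation:
step 0: pivot -2 → sign −
step 1: pivot -3 → sign −
signature = (0, 2, 0)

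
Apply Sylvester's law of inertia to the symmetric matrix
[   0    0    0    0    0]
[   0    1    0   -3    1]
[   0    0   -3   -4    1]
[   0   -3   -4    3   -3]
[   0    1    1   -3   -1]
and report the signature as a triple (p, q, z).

Answer: (2, 2, 1)

Derivation:
step 0: pivot 1 → sign +
step 1: pivot -3 → sign −
step 2: pivot -2/3 → sign −
step 3: pivot 1 → sign +
step 4: row/col 4 already zero → sign 0
signature = (2, 2, 1)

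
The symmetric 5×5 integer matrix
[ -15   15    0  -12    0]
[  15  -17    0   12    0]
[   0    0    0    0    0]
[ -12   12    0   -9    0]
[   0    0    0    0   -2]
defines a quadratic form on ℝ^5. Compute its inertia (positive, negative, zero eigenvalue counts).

step 0: pivot -15 → sign −
step 1: pivot -2 → sign −
step 2: pivot 3/5 → sign +
step 3: pivot -2 → sign −
step 4: row/col 4 already zero → sign 0
signature = (1, 3, 1)

Answer: (1, 3, 1)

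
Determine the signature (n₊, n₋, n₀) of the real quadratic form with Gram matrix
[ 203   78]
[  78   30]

step 0: pivot 203 → sign +
step 1: pivot 6/203 → sign +
signature = (2, 0, 0)

Answer: (2, 0, 0)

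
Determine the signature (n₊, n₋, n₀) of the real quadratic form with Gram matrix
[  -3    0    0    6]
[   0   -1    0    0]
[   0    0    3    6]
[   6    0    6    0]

Answer: (1, 2, 1)

Derivation:
step 0: pivot -3 → sign −
step 1: pivot -1 → sign −
step 2: pivot 3 → sign +
step 3: row/col 3 already zero → sign 0
signature = (1, 2, 1)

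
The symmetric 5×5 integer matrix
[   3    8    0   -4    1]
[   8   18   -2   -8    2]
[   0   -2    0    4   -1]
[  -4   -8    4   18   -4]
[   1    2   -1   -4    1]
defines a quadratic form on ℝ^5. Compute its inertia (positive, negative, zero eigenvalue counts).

Answer: (4, 1, 0)

Derivation:
step 0: pivot 3 → sign +
step 1: pivot -10/3 → sign −
step 2: pivot 6/5 → sign +
step 3: pivot 10 → sign +
step 4: pivot 1/10 → sign +
signature = (4, 1, 0)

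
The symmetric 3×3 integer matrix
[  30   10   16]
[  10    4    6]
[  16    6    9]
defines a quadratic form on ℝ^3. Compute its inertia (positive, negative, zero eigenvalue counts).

step 0: pivot 30 → sign +
step 1: pivot 2/3 → sign +
step 2: pivot -1/5 → sign −
signature = (2, 1, 0)

Answer: (2, 1, 0)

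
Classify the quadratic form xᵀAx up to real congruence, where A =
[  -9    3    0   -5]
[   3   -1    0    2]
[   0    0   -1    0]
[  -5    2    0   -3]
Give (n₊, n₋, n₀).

Answer: (1, 3, 0)

Derivation:
step 0: pivot -9 → sign −
step 1: pivot -1 → sign −
step 2: pivot -2/9 → sign −
step 3: pivot 1/2 → sign +
signature = (1, 3, 0)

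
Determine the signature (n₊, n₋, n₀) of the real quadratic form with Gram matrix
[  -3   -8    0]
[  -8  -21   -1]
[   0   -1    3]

step 0: pivot -3 → sign −
step 1: pivot 1/3 → sign +
step 2: row/col 2 already zero → sign 0
signature = (1, 1, 1)

Answer: (1, 1, 1)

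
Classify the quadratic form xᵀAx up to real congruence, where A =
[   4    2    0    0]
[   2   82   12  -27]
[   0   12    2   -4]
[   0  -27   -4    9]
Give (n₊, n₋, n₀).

Answer: (3, 0, 1)

Derivation:
step 0: pivot 4 → sign +
step 1: pivot 81 → sign +
step 2: pivot 2/9 → sign +
step 3: row/col 3 already zero → sign 0
signature = (3, 0, 1)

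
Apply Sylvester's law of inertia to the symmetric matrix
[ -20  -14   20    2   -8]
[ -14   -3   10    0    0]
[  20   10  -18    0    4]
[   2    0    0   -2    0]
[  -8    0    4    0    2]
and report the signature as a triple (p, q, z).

step 0: pivot -20 → sign −
step 1: pivot 34/5 → sign +
step 2: pivot -6/17 → sign −
step 3: pivot 11/6 → sign +
step 4: pivot -2/11 → sign −
signature = (2, 3, 0)

Answer: (2, 3, 0)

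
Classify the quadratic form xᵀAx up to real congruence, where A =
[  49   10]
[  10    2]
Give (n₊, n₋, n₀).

step 0: pivot 49 → sign +
step 1: pivot -2/49 → sign −
signature = (1, 1, 0)

Answer: (1, 1, 0)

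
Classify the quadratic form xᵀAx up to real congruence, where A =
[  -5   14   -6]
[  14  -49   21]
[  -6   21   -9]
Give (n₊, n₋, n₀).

Answer: (0, 2, 1)

Derivation:
step 0: pivot -5 → sign −
step 1: pivot -49/5 → sign −
step 2: row/col 2 already zero → sign 0
signature = (0, 2, 1)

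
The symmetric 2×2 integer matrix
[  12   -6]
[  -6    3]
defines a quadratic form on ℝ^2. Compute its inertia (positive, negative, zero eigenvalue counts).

Answer: (1, 0, 1)

Derivation:
step 0: pivot 12 → sign +
step 1: row/col 1 already zero → sign 0
signature = (1, 0, 1)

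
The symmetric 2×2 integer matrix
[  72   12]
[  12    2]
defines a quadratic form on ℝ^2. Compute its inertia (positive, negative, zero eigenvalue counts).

step 0: pivot 72 → sign +
step 1: row/col 1 already zero → sign 0
signature = (1, 0, 1)

Answer: (1, 0, 1)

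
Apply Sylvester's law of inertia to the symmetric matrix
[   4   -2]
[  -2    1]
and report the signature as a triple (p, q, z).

step 0: pivot 4 → sign +
step 1: row/col 1 already zero → sign 0
signature = (1, 0, 1)

Answer: (1, 0, 1)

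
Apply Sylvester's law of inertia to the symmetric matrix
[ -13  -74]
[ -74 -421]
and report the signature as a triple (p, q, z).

step 0: pivot -13 → sign −
step 1: pivot 3/13 → sign +
signature = (1, 1, 0)

Answer: (1, 1, 0)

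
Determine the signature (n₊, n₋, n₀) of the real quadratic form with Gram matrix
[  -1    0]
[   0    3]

Answer: (1, 1, 0)

Derivation:
step 0: pivot -1 → sign −
step 1: pivot 3 → sign +
signature = (1, 1, 0)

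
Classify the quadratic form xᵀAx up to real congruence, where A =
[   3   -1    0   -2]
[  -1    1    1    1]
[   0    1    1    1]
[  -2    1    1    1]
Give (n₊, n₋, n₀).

step 0: pivot 3 → sign +
step 1: pivot 2/3 → sign +
step 2: pivot -1/2 → sign −
step 3: row/col 3 already zero → sign 0
signature = (2, 1, 1)

Answer: (2, 1, 1)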